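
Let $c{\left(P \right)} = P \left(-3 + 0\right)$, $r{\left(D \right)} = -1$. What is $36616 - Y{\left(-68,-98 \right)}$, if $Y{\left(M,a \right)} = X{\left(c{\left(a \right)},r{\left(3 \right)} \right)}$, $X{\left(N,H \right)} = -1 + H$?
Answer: $36618$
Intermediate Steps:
$c{\left(P \right)} = - 3 P$ ($c{\left(P \right)} = P \left(-3\right) = - 3 P$)
$Y{\left(M,a \right)} = -2$ ($Y{\left(M,a \right)} = -1 - 1 = -2$)
$36616 - Y{\left(-68,-98 \right)} = 36616 - -2 = 36616 + 2 = 36618$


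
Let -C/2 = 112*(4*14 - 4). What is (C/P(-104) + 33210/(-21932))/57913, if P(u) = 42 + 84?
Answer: -9273157/5715665622 ≈ -0.0016224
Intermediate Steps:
P(u) = 126
C = -11648 (C = -224*(4*14 - 4) = -224*(56 - 4) = -224*52 = -2*5824 = -11648)
(C/P(-104) + 33210/(-21932))/57913 = (-11648/126 + 33210/(-21932))/57913 = (-11648*1/126 + 33210*(-1/21932))*(1/57913) = (-832/9 - 16605/10966)*(1/57913) = -9273157/98694*1/57913 = -9273157/5715665622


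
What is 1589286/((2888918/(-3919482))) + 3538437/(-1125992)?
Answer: -501001047877481025/232349896904 ≈ -2.1562e+6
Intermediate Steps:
1589286/((2888918/(-3919482))) + 3538437/(-1125992) = 1589286/((2888918*(-1/3919482))) + 3538437*(-1/1125992) = 1589286/(-1444459/1959741) - 505491/160856 = 1589286*(-1959741/1444459) - 505491/160856 = -3114588934926/1444459 - 505491/160856 = -501001047877481025/232349896904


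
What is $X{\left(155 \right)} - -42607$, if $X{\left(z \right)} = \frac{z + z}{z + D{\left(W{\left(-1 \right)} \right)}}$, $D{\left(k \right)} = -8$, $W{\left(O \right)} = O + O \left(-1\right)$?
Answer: $\frac{6263539}{147} \approx 42609.0$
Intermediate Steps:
$W{\left(O \right)} = 0$ ($W{\left(O \right)} = O - O = 0$)
$X{\left(z \right)} = \frac{2 z}{-8 + z}$ ($X{\left(z \right)} = \frac{z + z}{z - 8} = \frac{2 z}{-8 + z}$)
$X{\left(155 \right)} - -42607 = 2 \cdot 155 \frac{1}{-8 + 155} - -42607 = 2 \cdot 155 \cdot \frac{1}{147} + 42607 = \frac{310}{147} + 42607 = \frac{6263539}{147}$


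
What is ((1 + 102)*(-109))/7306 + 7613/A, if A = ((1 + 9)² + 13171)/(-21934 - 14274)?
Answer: -87567777467/4215562 ≈ -20773.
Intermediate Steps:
A = -13271/36208 (A = (10² + 13171)/(-36208) = (100 + 13171)*(-1/36208) = 13271*(-1/36208) = -13271/36208 ≈ -0.36652)
((1 + 102)*(-109))/7306 + 7613/A = ((1 + 102)*(-109))/7306 + 7613/(-13271/36208) = (103*(-109))*(1/7306) + 7613*(-36208/13271) = -11227*1/7306 - 11984848/577 = -11227/7306 - 11984848/577 = -87567777467/4215562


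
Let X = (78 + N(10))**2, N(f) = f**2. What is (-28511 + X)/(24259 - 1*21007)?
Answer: 3173/3252 ≈ 0.97571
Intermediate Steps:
X = 31684 (X = (78 + 10**2)**2 = (78 + 100)**2 = 178**2 = 31684)
(-28511 + X)/(24259 - 1*21007) = (-28511 + 31684)/(24259 - 1*21007) = 3173/(24259 - 21007) = 3173/3252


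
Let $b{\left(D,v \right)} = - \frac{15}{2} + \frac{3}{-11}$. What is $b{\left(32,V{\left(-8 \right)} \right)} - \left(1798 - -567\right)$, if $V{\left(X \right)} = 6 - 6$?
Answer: $- \frac{52201}{22} \approx -2372.8$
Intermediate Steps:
$V{\left(X \right)} = 0$ ($V{\left(X \right)} = 6 - 6 = 0$)
$b{\left(D,v \right)} = - \frac{171}{22}$ ($b{\left(D,v \right)} = \left(-15\right) \frac{1}{2} + 3 \left(- \frac{1}{11}\right) = - \frac{15}{2} - \frac{3}{11} = - \frac{171}{22}$)
$b{\left(32,V{\left(-8 \right)} \right)} - \left(1798 - -567\right) = - \frac{171}{22} - \left(1798 - -567\right) = - \frac{171}{22} - 2365 = - \frac{52201}{22}$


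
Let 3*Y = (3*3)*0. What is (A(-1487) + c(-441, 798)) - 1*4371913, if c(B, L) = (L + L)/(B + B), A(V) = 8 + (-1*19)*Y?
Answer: -91810043/21 ≈ -4.3719e+6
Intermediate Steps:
Y = 0 (Y = ((3*3)*0)/3 = (9*0)/3 = (⅓)*0 = 0)
A(V) = 8 (A(V) = 8 - 1*19*0 = 8 - 19*0 = 8 + 0 = 8)
c(B, L) = L/B (c(B, L) = (2*L)/((2*B)) = (2*L)*(1/(2*B)) = L/B)
(A(-1487) + c(-441, 798)) - 1*4371913 = (8 + 798/(-441)) - 1*4371913 = (8 + 798*(-1/441)) - 4371913 = (8 - 38/21) - 4371913 = 130/21 - 4371913 = -91810043/21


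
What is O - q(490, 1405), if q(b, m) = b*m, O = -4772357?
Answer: -5460807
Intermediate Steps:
O - q(490, 1405) = -4772357 - 490*1405 = -4772357 - 1*688450 = -4772357 - 688450 = -5460807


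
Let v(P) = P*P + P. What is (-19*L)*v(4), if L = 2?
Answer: -760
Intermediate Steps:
v(P) = P + P² (v(P) = P² + P = P + P²)
(-19*L)*v(4) = (-19*2)*(4*(1 + 4)) = -152*5 = -38*20 = -760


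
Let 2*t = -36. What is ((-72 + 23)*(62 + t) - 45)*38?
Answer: -83638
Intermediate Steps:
t = -18 (t = (½)*(-36) = -18)
((-72 + 23)*(62 + t) - 45)*38 = ((-72 + 23)*(62 - 18) - 45)*38 = (-49*44 - 45)*38 = (-2156 - 45)*38 = -2201*38 = -83638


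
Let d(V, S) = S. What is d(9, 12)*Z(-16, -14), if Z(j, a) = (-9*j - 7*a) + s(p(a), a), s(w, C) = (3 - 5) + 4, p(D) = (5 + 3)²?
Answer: 2928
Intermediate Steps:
p(D) = 64 (p(D) = 8² = 64)
s(w, C) = 2 (s(w, C) = -2 + 4 = 2)
Z(j, a) = 2 - 9*j - 7*a (Z(j, a) = (-9*j - 7*a) + 2 = 2 - 9*j - 7*a)
d(9, 12)*Z(-16, -14) = 12*(2 - 9*(-16) - 7*(-14)) = 12*(2 + 144 + 98) = 12*244 = 2928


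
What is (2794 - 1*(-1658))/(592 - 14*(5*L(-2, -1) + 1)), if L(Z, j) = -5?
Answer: 1113/232 ≈ 4.7974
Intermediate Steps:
(2794 - 1*(-1658))/(592 - 14*(5*L(-2, -1) + 1)) = (2794 - 1*(-1658))/(592 - 14*(5*(-5) + 1)) = (2794 + 1658)/(592 - 14*(-25 + 1)) = 4452/(592 - 14*(-24)) = 4452/(592 + 336) = 4452/928 = 4452*(1/928) = 1113/232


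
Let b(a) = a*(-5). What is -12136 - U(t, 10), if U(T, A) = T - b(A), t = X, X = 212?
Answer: -12398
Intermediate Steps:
b(a) = -5*a
t = 212
U(T, A) = T + 5*A (U(T, A) = T - (-5)*A = T + 5*A)
-12136 - U(t, 10) = -12136 - (212 + 5*10) = -12136 - (212 + 50) = -12136 - 1*262 = -12136 - 262 = -12398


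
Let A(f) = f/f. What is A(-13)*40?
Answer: 40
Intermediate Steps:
A(f) = 1
A(-13)*40 = 1*40 = 40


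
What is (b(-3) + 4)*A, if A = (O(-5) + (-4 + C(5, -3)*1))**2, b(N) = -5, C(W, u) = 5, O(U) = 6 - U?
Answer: -144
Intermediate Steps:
A = 144 (A = ((6 - 1*(-5)) + (-4 + 5*1))**2 = ((6 + 5) + (-4 + 5))**2 = (11 + 1)**2 = 12**2 = 144)
(b(-3) + 4)*A = (-5 + 4)*144 = -1*144 = -144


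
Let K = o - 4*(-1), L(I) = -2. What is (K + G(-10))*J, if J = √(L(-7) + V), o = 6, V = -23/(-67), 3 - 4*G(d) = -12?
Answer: 55*I*√7437/268 ≈ 17.698*I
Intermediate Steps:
G(d) = 15/4 (G(d) = ¾ - ¼*(-12) = ¾ + 3 = 15/4)
V = 23/67 (V = -23*(-1/67) = 23/67 ≈ 0.34328)
K = 10 (K = 6 - 4*(-1) = 6 + 4 = 10)
J = I*√7437/67 (J = √(-2 + 23/67) = √(-111/67) = I*√7437/67 ≈ 1.2871*I)
(K + G(-10))*J = (10 + 15/4)*(I*√7437/67) = 55*(I*√7437/67)/4 = 55*I*√7437/268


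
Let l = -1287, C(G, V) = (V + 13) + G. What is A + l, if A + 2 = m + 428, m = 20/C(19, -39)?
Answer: -6047/7 ≈ -863.86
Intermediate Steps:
C(G, V) = 13 + G + V (C(G, V) = (13 + V) + G = 13 + G + V)
m = -20/7 (m = 20/(13 + 19 - 39) = 20/(-7) = 20*(-⅐) = -20/7 ≈ -2.8571)
A = 2962/7 (A = -2 + (-20/7 + 428) = -2 + 2976/7 = 2962/7 ≈ 423.14)
A + l = 2962/7 - 1287 = -6047/7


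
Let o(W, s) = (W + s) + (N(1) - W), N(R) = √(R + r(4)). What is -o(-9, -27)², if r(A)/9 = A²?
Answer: -874 + 54*√145 ≈ -223.75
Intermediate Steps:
r(A) = 9*A²
N(R) = √(144 + R) (N(R) = √(R + 9*4²) = √(R + 9*16) = √(R + 144) = √(144 + R))
o(W, s) = s + √145 (o(W, s) = (W + s) + (√(144 + 1) - W) = (W + s) + (√145 - W) = s + √145)
-o(-9, -27)² = -(-27 + √145)²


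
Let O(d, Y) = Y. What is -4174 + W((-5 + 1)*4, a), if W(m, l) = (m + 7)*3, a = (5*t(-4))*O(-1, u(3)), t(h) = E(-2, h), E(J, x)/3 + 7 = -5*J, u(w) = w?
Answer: -4201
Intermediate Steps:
E(J, x) = -21 - 15*J (E(J, x) = -21 + 3*(-5*J) = -21 - 15*J)
t(h) = 9 (t(h) = -21 - 15*(-2) = -21 + 30 = 9)
a = 135 (a = (5*9)*3 = 45*3 = 135)
W(m, l) = 21 + 3*m (W(m, l) = (7 + m)*3 = 21 + 3*m)
-4174 + W((-5 + 1)*4, a) = -4174 + (21 + 3*((-5 + 1)*4)) = -4174 + (21 + 3*(-4*4)) = -4174 + (21 + 3*(-16)) = -4174 + (21 - 48) = -4174 - 27 = -4201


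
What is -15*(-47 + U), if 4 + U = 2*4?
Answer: 645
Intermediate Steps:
U = 4 (U = -4 + 2*4 = -4 + 8 = 4)
-15*(-47 + U) = -15*(-47 + 4) = -15*(-43) = 645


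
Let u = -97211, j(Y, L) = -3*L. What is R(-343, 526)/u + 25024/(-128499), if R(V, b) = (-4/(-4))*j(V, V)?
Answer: -2564833535/12491516289 ≈ -0.20533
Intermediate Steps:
R(V, b) = -3*V (R(V, b) = (-4/(-4))*(-3*V) = (-¼*(-4))*(-3*V) = 1*(-3*V) = -3*V)
R(-343, 526)/u + 25024/(-128499) = -3*(-343)/(-97211) + 25024/(-128499) = 1029*(-1/97211) + 25024*(-1/128499) = -1029/97211 - 25024/128499 = -2564833535/12491516289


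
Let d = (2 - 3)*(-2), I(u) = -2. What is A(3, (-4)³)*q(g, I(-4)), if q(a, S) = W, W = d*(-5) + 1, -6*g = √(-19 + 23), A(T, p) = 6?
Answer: -54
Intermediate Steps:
g = -⅓ (g = -√(-19 + 23)/6 = -√4/6 = -⅙*2 = -⅓ ≈ -0.33333)
d = 2 (d = -1*(-2) = 2)
W = -9 (W = 2*(-5) + 1 = -10 + 1 = -9)
q(a, S) = -9
A(3, (-4)³)*q(g, I(-4)) = 6*(-9) = -54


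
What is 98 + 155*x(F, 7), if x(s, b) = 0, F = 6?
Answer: 98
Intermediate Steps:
98 + 155*x(F, 7) = 98 + 155*0 = 98 + 0 = 98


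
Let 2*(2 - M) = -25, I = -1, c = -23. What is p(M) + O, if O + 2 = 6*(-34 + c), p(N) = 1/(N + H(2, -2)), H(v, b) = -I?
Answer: -10662/31 ≈ -343.94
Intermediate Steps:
H(v, b) = 1 (H(v, b) = -1*(-1) = 1)
M = 29/2 (M = 2 - ½*(-25) = 2 + 25/2 = 29/2 ≈ 14.500)
p(N) = 1/(1 + N) (p(N) = 1/(N + 1) = 1/(1 + N))
O = -344 (O = -2 + 6*(-34 - 23) = -2 + 6*(-57) = -2 - 342 = -344)
p(M) + O = 1/(1 + 29/2) - 344 = 1/(31/2) - 344 = 2/31 - 344 = -10662/31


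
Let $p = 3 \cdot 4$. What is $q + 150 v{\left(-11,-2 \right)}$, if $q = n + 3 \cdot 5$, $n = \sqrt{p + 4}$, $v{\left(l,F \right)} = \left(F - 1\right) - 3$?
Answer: $-881$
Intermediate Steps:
$p = 12$
$v{\left(l,F \right)} = -4 + F$ ($v{\left(l,F \right)} = \left(-1 + F\right) - 3 = -4 + F$)
$n = 4$ ($n = \sqrt{12 + 4} = \sqrt{16} = 4$)
$q = 19$ ($q = 4 + 3 \cdot 5 = 4 + 15 = 19$)
$q + 150 v{\left(-11,-2 \right)} = 19 + 150 \left(-4 - 2\right) = 19 + 150 \left(-6\right) = 19 - 900 = -881$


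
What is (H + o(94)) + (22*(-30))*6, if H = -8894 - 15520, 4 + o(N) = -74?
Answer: -28452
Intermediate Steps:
o(N) = -78 (o(N) = -4 - 74 = -78)
H = -24414
(H + o(94)) + (22*(-30))*6 = (-24414 - 78) + (22*(-30))*6 = -24492 - 660*6 = -24492 - 3960 = -28452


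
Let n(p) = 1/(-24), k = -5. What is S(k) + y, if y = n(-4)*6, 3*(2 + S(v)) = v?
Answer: -47/12 ≈ -3.9167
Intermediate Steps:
n(p) = -1/24
S(v) = -2 + v/3
y = -¼ (y = -1/24*6 = -¼ ≈ -0.25000)
S(k) + y = (-2 + (⅓)*(-5)) - ¼ = (-2 - 5/3) - ¼ = -11/3 - ¼ = -47/12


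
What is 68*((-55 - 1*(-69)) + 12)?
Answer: 1768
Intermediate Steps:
68*((-55 - 1*(-69)) + 12) = 68*((-55 + 69) + 12) = 68*(14 + 12) = 68*26 = 1768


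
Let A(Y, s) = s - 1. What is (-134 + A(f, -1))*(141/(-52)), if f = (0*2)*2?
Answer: 4794/13 ≈ 368.77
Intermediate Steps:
f = 0 (f = 0*2 = 0)
A(Y, s) = -1 + s
(-134 + A(f, -1))*(141/(-52)) = (-134 + (-1 - 1))*(141/(-52)) = (-134 - 2)*(141*(-1/52)) = -136*(-141/52) = 4794/13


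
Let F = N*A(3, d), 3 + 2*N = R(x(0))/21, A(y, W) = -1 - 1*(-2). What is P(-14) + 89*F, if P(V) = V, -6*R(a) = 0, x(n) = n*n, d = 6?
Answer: -295/2 ≈ -147.50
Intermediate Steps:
x(n) = n²
R(a) = 0 (R(a) = -⅙*0 = 0)
A(y, W) = 1 (A(y, W) = -1 + 2 = 1)
N = -3/2 (N = -3/2 + (0/21)/2 = -3/2 + (0*(1/21))/2 = -3/2 + (½)*0 = -3/2 + 0 = -3/2 ≈ -1.5000)
F = -3/2 (F = -3/2*1 = -3/2 ≈ -1.5000)
P(-14) + 89*F = -14 + 89*(-3/2) = -14 - 267/2 = -295/2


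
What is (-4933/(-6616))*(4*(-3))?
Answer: -14799/1654 ≈ -8.9474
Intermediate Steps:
(-4933/(-6616))*(4*(-3)) = -4933*(-1/6616)*(-12) = (4933/6616)*(-12) = -14799/1654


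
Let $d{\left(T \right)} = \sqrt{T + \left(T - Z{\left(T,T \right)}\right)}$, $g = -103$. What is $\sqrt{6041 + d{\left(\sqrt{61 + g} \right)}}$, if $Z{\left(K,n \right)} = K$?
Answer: $\sqrt{6041 + \sqrt[4]{42} \sqrt{i}} \approx 77.735 + 0.012 i$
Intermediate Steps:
$d{\left(T \right)} = \sqrt{T}$ ($d{\left(T \right)} = \sqrt{T + \left(T - T\right)} = \sqrt{T + 0} = \sqrt{T}$)
$\sqrt{6041 + d{\left(\sqrt{61 + g} \right)}} = \sqrt{6041 + \sqrt{\sqrt{61 - 103}}} = \sqrt{6041 + \sqrt{\sqrt{-42}}} = \sqrt{6041 + \sqrt{i \sqrt{42}}} = \sqrt{6041 + \sqrt[4]{42} \sqrt{i}}$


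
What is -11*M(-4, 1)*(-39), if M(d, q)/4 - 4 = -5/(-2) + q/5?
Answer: 57486/5 ≈ 11497.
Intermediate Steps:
M(d, q) = 26 + 4*q/5 (M(d, q) = 16 + 4*(-5/(-2) + q/5) = 16 + 4*(-5*(-1/2) + q*(1/5)) = 16 + 4*(5/2 + q/5) = 16 + (10 + 4*q/5) = 26 + 4*q/5)
-11*M(-4, 1)*(-39) = -11*(26 + (4/5)*1)*(-39) = -11*(26 + 4/5)*(-39) = -11*134/5*(-39) = -1474/5*(-39) = 57486/5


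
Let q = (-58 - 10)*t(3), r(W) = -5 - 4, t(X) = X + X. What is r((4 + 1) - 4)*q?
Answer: 3672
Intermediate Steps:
t(X) = 2*X
r(W) = -9
q = -408 (q = (-58 - 10)*(2*3) = -68*6 = -408)
r((4 + 1) - 4)*q = -9*(-408) = 3672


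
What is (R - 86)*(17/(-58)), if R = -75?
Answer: 2737/58 ≈ 47.190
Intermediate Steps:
(R - 86)*(17/(-58)) = (-75 - 86)*(17/(-58)) = -2737*(-1)/58 = -161*(-17/58) = 2737/58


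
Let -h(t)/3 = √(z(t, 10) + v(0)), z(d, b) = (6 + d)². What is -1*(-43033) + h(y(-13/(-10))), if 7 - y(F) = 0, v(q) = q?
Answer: 42994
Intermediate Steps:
y(F) = 7 (y(F) = 7 - 1*0 = 7 + 0 = 7)
h(t) = -3*√((6 + t)²) (h(t) = -3*√((6 + t)² + 0) = -3*√((6 + t)²))
-1*(-43033) + h(y(-13/(-10))) = -1*(-43033) - 3*√((6 + 7)²) = 43033 - 3*√(13²) = 43033 - 3*√169 = 43033 - 3*13 = 43033 - 39 = 42994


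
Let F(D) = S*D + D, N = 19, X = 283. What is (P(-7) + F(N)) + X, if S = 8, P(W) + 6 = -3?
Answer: 445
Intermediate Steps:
P(W) = -9 (P(W) = -6 - 3 = -9)
F(D) = 9*D (F(D) = 8*D + D = 9*D)
(P(-7) + F(N)) + X = (-9 + 9*19) + 283 = (-9 + 171) + 283 = 162 + 283 = 445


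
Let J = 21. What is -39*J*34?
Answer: -27846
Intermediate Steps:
-39*J*34 = -39*21*34 = -819*34 = -27846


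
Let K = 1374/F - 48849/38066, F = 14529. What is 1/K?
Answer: -184353638/219141479 ≈ -0.84125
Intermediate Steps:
K = -219141479/184353638 (K = 1374/14529 - 48849/38066 = 1374*(1/14529) - 48849*1/38066 = 458/4843 - 48849/38066 = -219141479/184353638 ≈ -1.1887)
1/K = 1/(-219141479/184353638) = -184353638/219141479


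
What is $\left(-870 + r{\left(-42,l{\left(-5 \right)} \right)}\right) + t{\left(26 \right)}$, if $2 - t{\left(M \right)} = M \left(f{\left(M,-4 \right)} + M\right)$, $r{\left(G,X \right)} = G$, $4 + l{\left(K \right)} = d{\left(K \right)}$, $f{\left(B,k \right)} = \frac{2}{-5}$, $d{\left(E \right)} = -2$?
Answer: $- \frac{7878}{5} \approx -1575.6$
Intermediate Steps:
$f{\left(B,k \right)} = - \frac{2}{5}$ ($f{\left(B,k \right)} = 2 \left(- \frac{1}{5}\right) = - \frac{2}{5}$)
$l{\left(K \right)} = -6$ ($l{\left(K \right)} = -4 - 2 = -6$)
$t{\left(M \right)} = 2 - M \left(- \frac{2}{5} + M\right)$
$\left(-870 + r{\left(-42,l{\left(-5 \right)} \right)}\right) + t{\left(26 \right)} = \left(-870 - 42\right) + \left(2 - 26^{2} + \frac{2}{5} \cdot 26\right) = -912 + \left(2 - 676 + \frac{52}{5}\right) = -912 - \frac{3318}{5} = - \frac{7878}{5}$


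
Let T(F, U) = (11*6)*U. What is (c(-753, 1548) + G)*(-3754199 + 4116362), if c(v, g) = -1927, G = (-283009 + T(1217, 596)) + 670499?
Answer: 153882696537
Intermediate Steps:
T(F, U) = 66*U
G = 426826 (G = (-283009 + 66*596) + 670499 = (-283009 + 39336) + 670499 = -243673 + 670499 = 426826)
(c(-753, 1548) + G)*(-3754199 + 4116362) = (-1927 + 426826)*(-3754199 + 4116362) = 424899*362163 = 153882696537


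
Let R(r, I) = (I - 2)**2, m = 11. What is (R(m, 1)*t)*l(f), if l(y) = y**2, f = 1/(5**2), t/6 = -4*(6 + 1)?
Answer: -168/625 ≈ -0.26880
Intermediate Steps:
R(r, I) = (-2 + I)**2
t = -168 (t = 6*(-4*(6 + 1)) = 6*(-4*7) = 6*(-28) = -168)
f = 1/25 ≈ 0.040000
(R(m, 1)*t)*l(f) = ((-2 + 1)**2*(-168))*(1/25)**2 = ((-1)**2*(-168))*(1/625) = (1*(-168))*(1/625) = -168*1/625 = -168/625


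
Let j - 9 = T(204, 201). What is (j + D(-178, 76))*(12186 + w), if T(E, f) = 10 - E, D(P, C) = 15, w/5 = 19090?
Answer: -18298120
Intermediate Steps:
w = 95450 (w = 5*19090 = 95450)
j = -185 (j = 9 + (10 - 1*204) = 9 + (10 - 204) = 9 - 194 = -185)
(j + D(-178, 76))*(12186 + w) = (-185 + 15)*(12186 + 95450) = -170*107636 = -18298120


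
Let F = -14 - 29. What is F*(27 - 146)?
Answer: 5117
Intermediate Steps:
F = -43
F*(27 - 146) = -43*(27 - 146) = -43*(-119) = 5117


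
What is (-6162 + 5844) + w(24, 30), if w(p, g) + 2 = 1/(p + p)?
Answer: -15359/48 ≈ -319.98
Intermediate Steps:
w(p, g) = -2 + 1/(2*p) (w(p, g) = -2 + 1/(p + p) = -2 + 1/(2*p))
(-6162 + 5844) + w(24, 30) = (-6162 + 5844) + (-2 + (½)/24) = -318 + (-2 + (½)*(1/24)) = -318 + (-2 + 1/48) = -318 - 95/48 = -15359/48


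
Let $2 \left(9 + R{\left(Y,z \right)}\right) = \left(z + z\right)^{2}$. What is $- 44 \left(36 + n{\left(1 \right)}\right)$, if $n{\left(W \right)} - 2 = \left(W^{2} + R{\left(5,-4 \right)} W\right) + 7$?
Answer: $-3036$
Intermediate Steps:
$R{\left(Y,z \right)} = -9 + 2 z^{2}$ ($R{\left(Y,z \right)} = -9 + \frac{\left(z + z\right)^{2}}{2} = -9 + \frac{\left(2 z\right)^{2}}{2} = -9 + \frac{4 z^{2}}{2} = -9 + 2 z^{2}$)
$n{\left(W \right)} = 9 + W^{2} + 23 W$ ($n{\left(W \right)} = 2 + \left(\left(W^{2} + \left(-9 + 2 \left(-4\right)^{2}\right) W\right) + 7\right) = 2 + \left(\left(W^{2} + \left(-9 + 2 \cdot 16\right) W\right) + 7\right) = 2 + \left(\left(W^{2} + \left(-9 + 32\right) W\right) + 7\right) = 2 + \left(\left(W^{2} + 23 W\right) + 7\right) = 2 + \left(7 + W^{2} + 23 W\right) = 9 + W^{2} + 23 W$)
$- 44 \left(36 + n{\left(1 \right)}\right) = - 44 \left(36 + \left(9 + 1^{2} + 23 \cdot 1\right)\right) = - 44 \left(36 + \left(9 + 1 + 23\right)\right) = - 44 \left(36 + 33\right) = \left(-44\right) 69 = -3036$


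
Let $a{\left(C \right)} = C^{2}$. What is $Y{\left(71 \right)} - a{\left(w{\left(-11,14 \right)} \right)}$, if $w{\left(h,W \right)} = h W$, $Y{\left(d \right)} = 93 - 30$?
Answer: $-23653$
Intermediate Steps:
$Y{\left(d \right)} = 63$ ($Y{\left(d \right)} = 93 - 30 = 63$)
$w{\left(h,W \right)} = W h$
$Y{\left(71 \right)} - a{\left(w{\left(-11,14 \right)} \right)} = 63 - \left(14 \left(-11\right)\right)^{2} = 63 - \left(-154\right)^{2} = 63 - 23716 = -23653$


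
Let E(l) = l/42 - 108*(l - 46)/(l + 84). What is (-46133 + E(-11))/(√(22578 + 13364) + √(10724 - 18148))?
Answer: -141186029/(3066*√35942 + 49056*I*√29) ≈ -201.31 + 91.493*I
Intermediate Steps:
E(l) = l/42 - 108*(-46 + l)/(84 + l) (E(l) = l*(1/42) - 108*(-46 + l)/(84 + l) = l/42 - 108*(-46 + l)/(84 + l))
(-46133 + E(-11))/(√(22578 + 13364) + √(10724 - 18148)) = (-46133 + (208656 + (-11)² - 4452*(-11))/(42*(84 - 11)))/(√(22578 + 13364) + √(10724 - 18148)) = (-46133 + (1/42)*(208656 + 121 + 48972)/73)/(√35942 + √(-7424)) = (-46133 + (1/42)*(1/73)*257749)/(√35942 + 16*I*√29) = (-46133 + 257749/3066)/(√35942 + 16*I*√29) = -141186029/(3066*(√35942 + 16*I*√29))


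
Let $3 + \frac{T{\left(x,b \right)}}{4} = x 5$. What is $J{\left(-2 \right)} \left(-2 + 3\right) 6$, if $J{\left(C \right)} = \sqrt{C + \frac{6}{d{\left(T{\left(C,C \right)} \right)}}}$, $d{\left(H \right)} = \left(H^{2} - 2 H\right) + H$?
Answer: $\frac{3 i \sqrt{3793634}}{689} \approx 8.4807 i$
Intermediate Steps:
$T{\left(x,b \right)} = -12 + 20 x$ ($T{\left(x,b \right)} = -12 + 4 x 5 = -12 + 4 \cdot 5 x = -12 + 20 x$)
$d{\left(H \right)} = H^{2} - H$
$J{\left(C \right)} = \sqrt{C + \frac{6}{\left(-13 + 20 C\right) \left(-12 + 20 C\right)}}$ ($J{\left(C \right)} = \sqrt{C + \frac{6}{\left(-12 + 20 C\right) \left(-1 + \left(-12 + 20 C\right)\right)}} = \sqrt{C + \frac{6}{\left(-12 + 20 C\right) \left(-13 + 20 C\right)}} = \sqrt{C + \frac{6}{\left(-13 + 20 C\right) \left(-12 + 20 C\right)}}$)
$J{\left(-2 \right)} \left(-2 + 3\right) 6 = \sqrt{-2 + \frac{6}{\left(-13 + 20 \left(-2\right)\right) \left(-12 + 20 \left(-2\right)\right)}} \left(-2 + 3\right) 6 = \sqrt{-2 + \frac{6}{\left(-13 - 40\right) \left(-12 - 40\right)}} 1 \cdot 6 = \sqrt{-2 + \frac{6}{\left(-53\right) \left(-52\right)}} 6 = \sqrt{-2 + 6 \left(- \frac{1}{53}\right) \left(- \frac{1}{52}\right)} 6 = \sqrt{-2 + \frac{3}{1378}} \cdot 6 = \sqrt{- \frac{2753}{1378}} \cdot 6 = \frac{i \sqrt{3793634}}{1378} \cdot 6 = \frac{3 i \sqrt{3793634}}{689}$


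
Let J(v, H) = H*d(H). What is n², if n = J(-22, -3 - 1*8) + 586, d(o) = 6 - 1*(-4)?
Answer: 226576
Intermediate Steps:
d(o) = 10 (d(o) = 6 + 4 = 10)
J(v, H) = 10*H (J(v, H) = H*10 = 10*H)
n = 476 (n = 10*(-3 - 1*8) + 586 = 10*(-3 - 8) + 586 = 10*(-11) + 586 = -110 + 586 = 476)
n² = 476² = 226576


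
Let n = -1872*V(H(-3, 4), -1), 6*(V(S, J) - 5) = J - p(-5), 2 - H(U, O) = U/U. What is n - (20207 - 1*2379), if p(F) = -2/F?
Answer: -133756/5 ≈ -26751.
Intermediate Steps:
H(U, O) = 1 (H(U, O) = 2 - U/U = 2 - 1*1 = 2 - 1 = 1)
V(S, J) = 74/15 + J/6 (V(S, J) = 5 + (J - (-2)/(-5))/6 = 5 + (J - (-2)*(-1)/5)/6 = 5 + (J - 1*2/5)/6 = 5 + (J - 2/5)/6 = 5 + (-2/5 + J)/6 = 5 + (-1/15 + J/6) = 74/15 + J/6)
n = -44616/5 (n = -1872*(74/15 + (1/6)*(-1)) = -1872*(74/15 - 1/6) = -1872*143/30 = -44616/5 ≈ -8923.2)
n - (20207 - 1*2379) = -44616/5 - (20207 - 1*2379) = -44616/5 - (20207 - 2379) = -44616/5 - 1*17828 = -44616/5 - 17828 = -133756/5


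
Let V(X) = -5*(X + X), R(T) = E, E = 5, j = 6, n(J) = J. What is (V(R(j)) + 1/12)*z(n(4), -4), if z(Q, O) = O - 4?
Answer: 1198/3 ≈ 399.33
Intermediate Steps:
z(Q, O) = -4 + O
R(T) = 5
V(X) = -10*X
(V(R(j)) + 1/12)*z(n(4), -4) = (-10*5 + 1/12)*(-4 - 4) = (-50 + 1/12)*(-8) = -599/12*(-8) = 1198/3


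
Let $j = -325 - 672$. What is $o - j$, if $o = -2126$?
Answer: $-1129$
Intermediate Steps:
$j = -997$
$o - j = -2126 - -997 = -2126 + 997 = -1129$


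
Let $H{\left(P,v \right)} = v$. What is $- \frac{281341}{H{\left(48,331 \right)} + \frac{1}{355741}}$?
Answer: $- \frac{100084528681}{117750272} \approx -849.97$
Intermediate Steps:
$- \frac{281341}{H{\left(48,331 \right)} + \frac{1}{355741}} = - \frac{281341}{331 + \frac{1}{355741}} = - \frac{281341}{\frac{117750272}{355741}} = \left(-281341\right) \frac{355741}{117750272} = - \frac{100084528681}{117750272}$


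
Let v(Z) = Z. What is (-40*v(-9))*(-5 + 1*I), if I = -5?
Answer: -3600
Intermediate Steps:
(-40*v(-9))*(-5 + 1*I) = (-40*(-9))*(-5 + 1*(-5)) = 360*(-5 - 5) = 360*(-10) = -3600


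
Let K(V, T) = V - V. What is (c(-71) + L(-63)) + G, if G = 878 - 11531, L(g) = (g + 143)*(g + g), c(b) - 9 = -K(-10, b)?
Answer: -20724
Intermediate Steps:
K(V, T) = 0
c(b) = 9 (c(b) = 9 - 1*0 = 9 + 0 = 9)
L(g) = 2*g*(143 + g) (L(g) = (143 + g)*(2*g) = 2*g*(143 + g))
G = -10653
(c(-71) + L(-63)) + G = (9 + 2*(-63)*(143 - 63)) - 10653 = (9 + 2*(-63)*80) - 10653 = (9 - 10080) - 10653 = -10071 - 10653 = -20724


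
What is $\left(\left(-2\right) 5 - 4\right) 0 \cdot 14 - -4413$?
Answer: $4413$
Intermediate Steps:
$\left(\left(-2\right) 5 - 4\right) 0 \cdot 14 - -4413 = \left(-10 - 4\right) 0 \cdot 14 + 4413 = \left(-14\right) 0 \cdot 14 + 4413 = 0 \cdot 14 + 4413 = 0 + 4413 = 4413$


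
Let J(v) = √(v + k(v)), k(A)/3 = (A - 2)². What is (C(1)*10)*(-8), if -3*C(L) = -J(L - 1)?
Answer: -160*√3/3 ≈ -92.376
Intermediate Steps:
k(A) = 3*(-2 + A)² (k(A) = 3*(A - 2)² = 3*(-2 + A)²)
J(v) = √(v + 3*(-2 + v)²)
C(L) = √(-1 + L + 3*(-3 + L)²)/3 (C(L) = -(-1)*√((L - 1) + 3*(-2 + (L - 1))²)/3 = -(-1)*√((-1 + L) + 3*(-2 + (-1 + L))²)/3 = -(-1)*√((-1 + L) + 3*(-3 + L)²)/3 = -(-1)*√(-1 + L + 3*(-3 + L)²)/3 = √(-1 + L + 3*(-3 + L)²)/3)
(C(1)*10)*(-8) = ((√(-1 + 1 + 3*(-3 + 1)²)/3)*10)*(-8) = ((√(-1 + 1 + 3*(-2)²)/3)*10)*(-8) = ((√(-1 + 1 + 3*4)/3)*10)*(-8) = ((√(-1 + 1 + 12)/3)*10)*(-8) = ((√12/3)*10)*(-8) = (((2*√3)/3)*10)*(-8) = ((2*√3/3)*10)*(-8) = (20*√3/3)*(-8) = -160*√3/3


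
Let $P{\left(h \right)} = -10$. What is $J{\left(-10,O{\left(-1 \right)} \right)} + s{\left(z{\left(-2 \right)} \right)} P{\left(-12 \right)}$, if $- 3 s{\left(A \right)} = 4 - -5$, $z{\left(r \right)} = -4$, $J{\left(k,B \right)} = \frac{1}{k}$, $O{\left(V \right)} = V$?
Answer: $\frac{299}{10} \approx 29.9$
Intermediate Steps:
$s{\left(A \right)} = -3$ ($s{\left(A \right)} = - \frac{4 - -5}{3} = - \frac{4 + 5}{3} = \left(- \frac{1}{3}\right) 9 = -3$)
$J{\left(-10,O{\left(-1 \right)} \right)} + s{\left(z{\left(-2 \right)} \right)} P{\left(-12 \right)} = \frac{1}{-10} - -30 = - \frac{1}{10} + 30 = \frac{299}{10}$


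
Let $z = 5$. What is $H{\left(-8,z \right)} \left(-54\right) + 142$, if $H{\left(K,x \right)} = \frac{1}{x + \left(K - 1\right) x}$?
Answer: $\frac{2867}{20} \approx 143.35$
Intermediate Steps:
$H{\left(K,x \right)} = \frac{1}{x + x \left(-1 + K\right)}$ ($H{\left(K,x \right)} = \frac{1}{x + \left(-1 + K\right) x} = \frac{1}{x + x \left(-1 + K\right)}$)
$H{\left(-8,z \right)} \left(-54\right) + 142 = \frac{1}{\left(-8\right) 5} \left(-54\right) + 142 = \left(- \frac{1}{8}\right) \frac{1}{5} \left(-54\right) + 142 = \left(- \frac{1}{40}\right) \left(-54\right) + 142 = \frac{27}{20} + 142 = \frac{2867}{20}$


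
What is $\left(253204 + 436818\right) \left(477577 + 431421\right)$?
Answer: $627228617956$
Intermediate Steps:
$\left(253204 + 436818\right) \left(477577 + 431421\right) = 690022 \cdot 908998 = 627228617956$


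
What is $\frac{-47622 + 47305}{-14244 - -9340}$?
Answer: $\frac{317}{4904} \approx 0.064641$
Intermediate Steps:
$\frac{-47622 + 47305}{-14244 - -9340} = - \frac{317}{-14244 + \left(-44 + 9384\right)} = - \frac{317}{-14244 + 9340} = - \frac{317}{-4904} = \left(-317\right) \left(- \frac{1}{4904}\right) = \frac{317}{4904}$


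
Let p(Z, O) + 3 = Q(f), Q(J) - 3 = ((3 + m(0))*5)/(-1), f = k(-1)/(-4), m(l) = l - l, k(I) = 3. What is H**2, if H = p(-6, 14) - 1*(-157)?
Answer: 20164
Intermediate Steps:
m(l) = 0
f = -3/4 (f = 3/(-4) = 3*(-1/4) = -3/4 ≈ -0.75000)
Q(J) = -12 (Q(J) = 3 + ((3 + 0)*5)/(-1) = 3 + (3*5)*(-1) = 3 + 15*(-1) = 3 - 15 = -12)
p(Z, O) = -15 (p(Z, O) = -3 - 12 = -15)
H = 142 (H = -15 - 1*(-157) = -15 + 157 = 142)
H**2 = 142**2 = 20164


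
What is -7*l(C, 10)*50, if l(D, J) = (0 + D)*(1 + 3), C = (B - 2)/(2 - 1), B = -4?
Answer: 8400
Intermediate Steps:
C = -6 (C = (-4 - 2)/(2 - 1) = -6/1 = -6*1 = -6)
l(D, J) = 4*D (l(D, J) = D*4 = 4*D)
-7*l(C, 10)*50 = -28*(-6)*50 = -7*(-24)*50 = 168*50 = 8400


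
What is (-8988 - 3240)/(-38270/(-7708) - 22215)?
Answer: 47126712/85597475 ≈ 0.55056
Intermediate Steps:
(-8988 - 3240)/(-38270/(-7708) - 22215) = -12228/(-38270*(-1/7708) - 22215) = -12228/(19135/3854 - 22215) = -12228/(-85597475/3854) = -12228*(-3854/85597475) = 47126712/85597475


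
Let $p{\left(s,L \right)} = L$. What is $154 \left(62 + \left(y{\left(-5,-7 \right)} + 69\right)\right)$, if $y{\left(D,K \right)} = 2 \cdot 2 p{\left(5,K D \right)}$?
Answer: $41734$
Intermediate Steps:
$y{\left(D,K \right)} = 4 D K$ ($y{\left(D,K \right)} = 2 \cdot 2 K D = 4 D K$)
$154 \left(62 + \left(y{\left(-5,-7 \right)} + 69\right)\right) = 154 \left(62 + \left(4 \left(-5\right) \left(-7\right) + 69\right)\right) = 154 \left(62 + \left(140 + 69\right)\right) = 154 \left(62 + 209\right) = 154 \cdot 271 = 41734$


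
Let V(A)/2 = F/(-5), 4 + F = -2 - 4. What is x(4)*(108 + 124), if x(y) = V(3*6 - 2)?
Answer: 928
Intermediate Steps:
F = -10 (F = -4 + (-2 - 4) = -4 - 6 = -10)
V(A) = 4 (V(A) = 2*(-10/(-5)) = 2*(-10*(-1/5)) = 2*2 = 4)
x(y) = 4
x(4)*(108 + 124) = 4*(108 + 124) = 4*232 = 928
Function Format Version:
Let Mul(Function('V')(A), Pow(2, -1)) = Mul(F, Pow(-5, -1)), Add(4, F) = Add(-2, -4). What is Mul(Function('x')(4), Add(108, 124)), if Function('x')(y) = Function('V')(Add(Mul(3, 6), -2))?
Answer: 928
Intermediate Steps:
F = -10 (F = Add(-4, Add(-2, -4)) = Add(-4, -6) = -10)
Function('V')(A) = 4 (Function('V')(A) = Mul(2, Mul(-10, Pow(-5, -1))) = Mul(2, Mul(-10, Rational(-1, 5))) = Mul(2, 2) = 4)
Function('x')(y) = 4
Mul(Function('x')(4), Add(108, 124)) = Mul(4, Add(108, 124)) = Mul(4, 232) = 928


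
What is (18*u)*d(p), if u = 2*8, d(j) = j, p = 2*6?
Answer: 3456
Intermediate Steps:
p = 12
u = 16
(18*u)*d(p) = (18*16)*12 = 288*12 = 3456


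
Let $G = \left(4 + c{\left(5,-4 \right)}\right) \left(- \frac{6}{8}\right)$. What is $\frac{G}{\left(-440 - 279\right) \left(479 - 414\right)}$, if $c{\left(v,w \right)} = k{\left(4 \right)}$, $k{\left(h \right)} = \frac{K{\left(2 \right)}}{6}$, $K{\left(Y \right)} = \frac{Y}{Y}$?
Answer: $\frac{5}{74776} \approx 6.6866 \cdot 10^{-5}$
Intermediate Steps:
$K{\left(Y \right)} = 1$
$k{\left(h \right)} = \frac{1}{6}$ ($k{\left(h \right)} = 1 \cdot \frac{1}{6} = \frac{1}{6}$)
$c{\left(v,w \right)} = \frac{1}{6}$
$G = - \frac{25}{8}$ ($G = \left(4 + \frac{1}{6}\right) \left(- \frac{6}{8}\right) = \frac{25 \left(\left(-6\right) \frac{1}{8}\right)}{6} = \frac{25}{6} \left(- \frac{3}{4}\right) = - \frac{25}{8} \approx -3.125$)
$\frac{G}{\left(-440 - 279\right) \left(479 - 414\right)} = - \frac{25}{8 \left(-440 - 279\right) \left(479 - 414\right)} = - \frac{25}{8 \left(\left(-719\right) 65\right)} = - \frac{25}{8 \left(-46735\right)} = \left(- \frac{25}{8}\right) \left(- \frac{1}{46735}\right) = \frac{5}{74776}$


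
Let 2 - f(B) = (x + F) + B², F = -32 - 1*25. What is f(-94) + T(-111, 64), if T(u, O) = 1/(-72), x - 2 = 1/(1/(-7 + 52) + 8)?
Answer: -228187369/25992 ≈ -8779.1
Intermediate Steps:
x = 767/361 (x = 2 + 1/(1/(-7 + 52) + 8) = 2 + 1/(1/45 + 8) = 2 + 1/(361/45) = 2 + 45/361 = 767/361 ≈ 2.1247)
F = -57 (F = -32 - 25 = -57)
T(u, O) = -1/72
f(B) = 20532/361 - B² (f(B) = 2 - ((767/361 - 57) + B²) = 2 - (-19810/361 + B²) = 2 + (19810/361 - B²) = 20532/361 - B²)
f(-94) + T(-111, 64) = (20532/361 - 1*(-94)²) - 1/72 = (20532/361 - 1*8836) - 1/72 = (20532/361 - 8836) - 1/72 = -3169264/361 - 1/72 = -228187369/25992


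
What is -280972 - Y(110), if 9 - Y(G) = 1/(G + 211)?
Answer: -90194900/321 ≈ -2.8098e+5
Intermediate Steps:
Y(G) = 9 - 1/(211 + G) (Y(G) = 9 - 1/(G + 211) = 9 - 1/(211 + G))
-280972 - Y(110) = -280972 - (1898 + 9*110)/(211 + 110) = -280972 - (1898 + 990)/321 = -280972 - 2888/321 = -90194900/321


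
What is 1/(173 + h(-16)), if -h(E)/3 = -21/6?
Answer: 2/367 ≈ 0.0054496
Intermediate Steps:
h(E) = 21/2 (h(E) = -(-63)/6 = -3*(-7/2) = 21/2)
1/(173 + h(-16)) = 1/(173 + 21/2) = 1/(367/2) = 2/367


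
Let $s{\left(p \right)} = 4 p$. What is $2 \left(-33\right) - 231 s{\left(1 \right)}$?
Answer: $-990$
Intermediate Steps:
$2 \left(-33\right) - 231 s{\left(1 \right)} = 2 \left(-33\right) - 231 \cdot 4 \cdot 1 = -66 - 924 = -990$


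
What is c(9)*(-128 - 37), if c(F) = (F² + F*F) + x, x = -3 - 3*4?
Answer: -24255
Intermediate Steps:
x = -15 (x = -3 - 12 = -15)
c(F) = -15 + 2*F² (c(F) = (F² + F*F) - 15 = (F² + F²) - 15 = 2*F² - 15 = -15 + 2*F²)
c(9)*(-128 - 37) = (-15 + 2*9²)*(-128 - 37) = (-15 + 2*81)*(-165) = (-15 + 162)*(-165) = 147*(-165) = -24255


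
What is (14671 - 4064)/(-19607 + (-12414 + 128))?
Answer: -10607/31893 ≈ -0.33258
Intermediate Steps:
(14671 - 4064)/(-19607 + (-12414 + 128)) = 10607/(-19607 - 12286) = 10607/(-31893) = 10607*(-1/31893) = -10607/31893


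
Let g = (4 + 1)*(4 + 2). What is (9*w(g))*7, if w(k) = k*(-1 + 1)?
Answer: 0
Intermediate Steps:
g = 30 (g = 5*6 = 30)
w(k) = 0 (w(k) = k*0 = 0)
(9*w(g))*7 = (9*0)*7 = 0*7 = 0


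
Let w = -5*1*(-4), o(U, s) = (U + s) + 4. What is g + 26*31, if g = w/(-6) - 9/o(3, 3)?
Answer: 24053/30 ≈ 801.77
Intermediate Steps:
o(U, s) = 4 + U + s
w = 20 (w = -5*(-4) = 20)
g = -127/30 (g = 20/(-6) - 9/(4 + 3 + 3) = 20*(-1/6) - 9/10 = -10/3 - 9*1/10 = -10/3 - 9/10 = -127/30 ≈ -4.2333)
g + 26*31 = -127/30 + 26*31 = -127/30 + 806 = 24053/30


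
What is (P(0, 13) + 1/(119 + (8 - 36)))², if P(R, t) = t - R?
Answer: 1401856/8281 ≈ 169.29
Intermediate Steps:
(P(0, 13) + 1/(119 + (8 - 36)))² = ((13 - 1*0) + 1/(119 + (8 - 36)))² = ((13 + 0) + 1/(119 - 28))² = (13 + 1/91)² = (1184/91)² = 1401856/8281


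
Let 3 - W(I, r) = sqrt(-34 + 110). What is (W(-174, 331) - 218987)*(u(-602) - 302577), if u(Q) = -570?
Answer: 66384342648 + 606294*sqrt(19) ≈ 6.6387e+10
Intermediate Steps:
W(I, r) = 3 - 2*sqrt(19) (W(I, r) = 3 - sqrt(-34 + 110) = 3 - sqrt(76) = 3 - 2*sqrt(19))
(W(-174, 331) - 218987)*(u(-602) - 302577) = ((3 - 2*sqrt(19)) - 218987)*(-570 - 302577) = (-218984 - 2*sqrt(19))*(-303147) = 66384342648 + 606294*sqrt(19)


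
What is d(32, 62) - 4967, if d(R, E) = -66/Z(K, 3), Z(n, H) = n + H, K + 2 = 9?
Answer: -24868/5 ≈ -4973.6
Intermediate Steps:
K = 7 (K = -2 + 9 = 7)
Z(n, H) = H + n
d(R, E) = -33/5 (d(R, E) = -66/(3 + 7) = -66/10 = -66*⅒ = -33/5)
d(32, 62) - 4967 = -33/5 - 4967 = -24868/5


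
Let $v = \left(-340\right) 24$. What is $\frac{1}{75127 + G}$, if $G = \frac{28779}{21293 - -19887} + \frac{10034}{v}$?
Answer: $\frac{8400720}{631116432353} \approx 1.3311 \cdot 10^{-5}$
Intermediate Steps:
$v = -8160$
$G = - \frac{4459087}{8400720}$ ($G = \frac{28779}{21293 - -19887} + \frac{10034}{-8160} = \frac{28779}{21293 + 19887} + 10034 \left(- \frac{1}{8160}\right) = \frac{28779}{41180} - \frac{5017}{4080} = - \frac{4459087}{8400720} \approx -0.5308$)
$\frac{1}{75127 + G} = \frac{1}{75127 - \frac{4459087}{8400720}} = \frac{1}{\frac{631116432353}{8400720}} = \frac{8400720}{631116432353}$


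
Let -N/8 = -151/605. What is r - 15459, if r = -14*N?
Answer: -9369607/605 ≈ -15487.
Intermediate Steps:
N = 1208/605 (N = -(-1208)/605 = -8*(-151/605) = 1208/605 ≈ 1.9967)
r = -16912/605 (r = -14*1208/605 = -16912/605 ≈ -27.954)
r - 15459 = -16912/605 - 15459 = -9369607/605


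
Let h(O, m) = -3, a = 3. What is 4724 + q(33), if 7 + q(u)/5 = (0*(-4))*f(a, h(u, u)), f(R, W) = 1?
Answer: 4689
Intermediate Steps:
q(u) = -35 (q(u) = -35 + 5*((0*(-4))*1) = -35 + 5*(0*1) = -35 + 5*0 = -35 + 0 = -35)
4724 + q(33) = 4724 - 35 = 4689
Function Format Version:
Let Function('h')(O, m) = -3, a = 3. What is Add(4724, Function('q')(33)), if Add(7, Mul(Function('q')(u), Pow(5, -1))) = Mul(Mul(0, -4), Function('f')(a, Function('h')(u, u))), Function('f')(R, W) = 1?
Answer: 4689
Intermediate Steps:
Function('q')(u) = -35 (Function('q')(u) = Add(-35, Mul(5, Mul(Mul(0, -4), 1))) = Add(-35, Mul(5, Mul(0, 1))) = Add(-35, Mul(5, 0)) = Add(-35, 0) = -35)
Add(4724, Function('q')(33)) = Add(4724, -35) = 4689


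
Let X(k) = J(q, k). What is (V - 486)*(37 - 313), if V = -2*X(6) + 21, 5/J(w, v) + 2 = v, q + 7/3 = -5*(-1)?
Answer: 129030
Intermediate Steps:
q = 8/3 (q = -7/3 - 5*(-1) = -7/3 + 5 = 8/3 ≈ 2.6667)
J(w, v) = 5/(-2 + v)
X(k) = 5/(-2 + k)
V = 37/2 (V = -10/(-2 + 6) + 21 = -10/4 + 21 = -2*5/4 + 21 = -5/2 + 21 = 37/2 ≈ 18.500)
(V - 486)*(37 - 313) = (37/2 - 486)*(37 - 313) = -935/2*(-276) = 129030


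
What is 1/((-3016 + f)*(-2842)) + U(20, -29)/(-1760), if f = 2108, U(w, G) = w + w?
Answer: -645123/28385896 ≈ -0.022727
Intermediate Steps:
U(w, G) = 2*w
1/((-3016 + f)*(-2842)) + U(20, -29)/(-1760) = 1/((-3016 + 2108)*(-2842)) + (2*20)/(-1760) = -1/2842/(-908) + 40*(-1/1760) = -1/908*(-1/2842) - 1/44 = 1/2580536 - 1/44 = -645123/28385896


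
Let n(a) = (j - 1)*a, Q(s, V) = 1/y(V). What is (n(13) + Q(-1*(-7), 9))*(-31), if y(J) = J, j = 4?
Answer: -10912/9 ≈ -1212.4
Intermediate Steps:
Q(s, V) = 1/V
n(a) = 3*a (n(a) = (4 - 1)*a = 3*a)
(n(13) + Q(-1*(-7), 9))*(-31) = (3*13 + 1/9)*(-31) = (39 + ⅑)*(-31) = (352/9)*(-31) = -10912/9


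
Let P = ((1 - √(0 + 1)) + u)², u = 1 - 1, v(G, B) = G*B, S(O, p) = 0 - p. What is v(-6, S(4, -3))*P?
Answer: 0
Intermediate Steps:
S(O, p) = -p
v(G, B) = B*G
u = 0
P = 0 (P = ((1 - √(0 + 1)) + 0)² = ((1 - √1) + 0)² = ((1 - 1*1) + 0)² = ((1 - 1) + 0)² = (0 + 0)² = 0² = 0)
v(-6, S(4, -3))*P = (-1*(-3)*(-6))*0 = (3*(-6))*0 = -18*0 = 0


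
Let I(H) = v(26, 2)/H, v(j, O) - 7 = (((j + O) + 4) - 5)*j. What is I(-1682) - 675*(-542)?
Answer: 615358991/1682 ≈ 3.6585e+5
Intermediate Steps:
v(j, O) = 7 + j*(-1 + O + j) (v(j, O) = 7 + (((j + O) + 4) - 5)*j = 7 + (((O + j) + 4) - 5)*j = 7 + ((4 + O + j) - 5)*j = 7 + (-1 + O + j)*j = 7 + j*(-1 + O + j))
I(H) = 709/H (I(H) = (7 + 26**2 - 1*26 + 2*26)/H = (7 + 676 - 26 + 52)/H = 709/H)
I(-1682) - 675*(-542) = 709/(-1682) - 675*(-542) = 709*(-1/1682) + 365850 = -709/1682 + 365850 = 615358991/1682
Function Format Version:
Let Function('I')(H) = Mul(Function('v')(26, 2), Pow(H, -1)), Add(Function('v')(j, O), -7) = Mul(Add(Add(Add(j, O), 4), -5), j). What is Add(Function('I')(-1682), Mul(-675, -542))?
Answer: Rational(615358991, 1682) ≈ 3.6585e+5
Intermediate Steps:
Function('v')(j, O) = Add(7, Mul(j, Add(-1, O, j))) (Function('v')(j, O) = Add(7, Mul(Add(Add(Add(j, O), 4), -5), j)) = Add(7, Mul(Add(Add(Add(O, j), 4), -5), j)) = Add(7, Mul(Add(Add(4, O, j), -5), j)) = Add(7, Mul(Add(-1, O, j), j)) = Add(7, Mul(j, Add(-1, O, j))))
Function('I')(H) = Mul(709, Pow(H, -1)) (Function('I')(H) = Mul(Add(7, Pow(26, 2), Mul(-1, 26), Mul(2, 26)), Pow(H, -1)) = Mul(Add(7, 676, -26, 52), Pow(H, -1)) = Mul(709, Pow(H, -1)))
Add(Function('I')(-1682), Mul(-675, -542)) = Add(Mul(709, Pow(-1682, -1)), Mul(-675, -542)) = Add(Mul(709, Rational(-1, 1682)), 365850) = Add(Rational(-709, 1682), 365850) = Rational(615358991, 1682)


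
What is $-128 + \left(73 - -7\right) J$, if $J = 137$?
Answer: $10832$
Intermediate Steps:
$-128 + \left(73 - -7\right) J = -128 + \left(73 - -7\right) 137 = -128 + \left(73 + 7\right) 137 = -128 + 80 \cdot 137 = -128 + 10960 = 10832$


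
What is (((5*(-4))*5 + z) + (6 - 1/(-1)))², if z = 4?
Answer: 7921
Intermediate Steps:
(((5*(-4))*5 + z) + (6 - 1/(-1)))² = (((5*(-4))*5 + 4) + (6 - 1/(-1)))² = ((-20*5 + 4) + (6 - (-1)))² = ((-100 + 4) + (6 - 1*(-1)))² = (-96 + (6 + 1))² = (-96 + 7)² = (-89)² = 7921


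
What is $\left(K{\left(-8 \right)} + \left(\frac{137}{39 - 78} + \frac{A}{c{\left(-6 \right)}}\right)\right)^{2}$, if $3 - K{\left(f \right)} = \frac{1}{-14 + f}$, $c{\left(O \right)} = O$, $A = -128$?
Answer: $\frac{320517409}{736164} \approx 435.39$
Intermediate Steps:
$K{\left(f \right)} = 3 - \frac{1}{-14 + f}$
$\left(K{\left(-8 \right)} + \left(\frac{137}{39 - 78} + \frac{A}{c{\left(-6 \right)}}\right)\right)^{2} = \left(\frac{-43 + 3 \left(-8\right)}{-14 - 8} + \left(\frac{137}{39 - 78} - \frac{128}{-6}\right)\right)^{2} = \left(\frac{-43 - 24}{-22} + \left(\frac{137}{39 - 78} - - \frac{64}{3}\right)\right)^{2} = \left(\left(- \frac{1}{22}\right) \left(-67\right) + \left(\frac{137}{-39} + \frac{64}{3}\right)\right)^{2} = \left(\frac{67}{22} + \left(137 \left(- \frac{1}{39}\right) + \frac{64}{3}\right)\right)^{2} = \left(\frac{67}{22} + \left(- \frac{137}{39} + \frac{64}{3}\right)\right)^{2} = \left(\frac{67}{22} + \frac{695}{39}\right)^{2} = \left(\frac{17903}{858}\right)^{2} = \frac{320517409}{736164}$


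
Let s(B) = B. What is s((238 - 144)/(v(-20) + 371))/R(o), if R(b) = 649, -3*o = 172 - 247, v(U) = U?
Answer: 94/227799 ≈ 0.00041264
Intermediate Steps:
o = 25 (o = -(172 - 247)/3 = -1/3*(-75) = 25)
s((238 - 144)/(v(-20) + 371))/R(o) = ((238 - 144)/(-20 + 371))/649 = (94/351)*(1/649) = 94/227799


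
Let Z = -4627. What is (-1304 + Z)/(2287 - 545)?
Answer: -5931/1742 ≈ -3.4047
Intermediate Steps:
(-1304 + Z)/(2287 - 545) = (-1304 - 4627)/(2287 - 545) = -5931/1742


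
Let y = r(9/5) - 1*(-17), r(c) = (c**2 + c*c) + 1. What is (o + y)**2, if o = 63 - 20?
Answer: 2845969/625 ≈ 4553.5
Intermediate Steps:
r(c) = 1 + 2*c**2 (r(c) = (c**2 + c**2) + 1 = 2*c**2 + 1 = 1 + 2*c**2)
o = 43
y = 612/25 (y = (1 + 2*(9/5)**2) - 1*(-17) = (1 + 2*(9*(1/5))**2) + 17 = (1 + 2*(9/5)**2) + 17 = (1 + 2*(81/25)) + 17 = (1 + 162/25) + 17 = 187/25 + 17 = 612/25 ≈ 24.480)
(o + y)**2 = (43 + 612/25)**2 = (1687/25)**2 = 2845969/625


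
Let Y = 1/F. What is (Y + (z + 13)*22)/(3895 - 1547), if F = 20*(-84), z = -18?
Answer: -184801/3944640 ≈ -0.046849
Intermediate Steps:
F = -1680
Y = -1/1680 (Y = 1/(-1680) = -1/1680 ≈ -0.00059524)
(Y + (z + 13)*22)/(3895 - 1547) = (-1/1680 + (-18 + 13)*22)/(3895 - 1547) = (-1/1680 - 5*22)/2348 = (-1/1680 - 110)*(1/2348) = -184801/1680*1/2348 = -184801/3944640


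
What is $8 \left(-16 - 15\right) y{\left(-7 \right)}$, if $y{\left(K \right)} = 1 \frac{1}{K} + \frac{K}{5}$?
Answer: $\frac{13392}{35} \approx 382.63$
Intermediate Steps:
$y{\left(K \right)} = \frac{1}{K} + \frac{K}{5}$ ($y{\left(K \right)} = \frac{1}{K} + K \frac{1}{5} = \frac{1}{K} + \frac{K}{5}$)
$8 \left(-16 - 15\right) y{\left(-7 \right)} = 8 \left(-16 - 15\right) \left(\frac{1}{-7} + \frac{1}{5} \left(-7\right)\right) = 8 \left(-31\right) \left(- \frac{1}{7} - \frac{7}{5}\right) = \left(-248\right) \left(- \frac{54}{35}\right) = \frac{13392}{35}$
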